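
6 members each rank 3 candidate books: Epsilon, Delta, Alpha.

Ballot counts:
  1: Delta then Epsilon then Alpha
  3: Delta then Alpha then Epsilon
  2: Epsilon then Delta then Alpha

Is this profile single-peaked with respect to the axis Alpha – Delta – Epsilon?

yes

Axis positions: Alpha=1, Delta=2, Epsilon=3.
Faction 1 (peak Delta at position 2): ranking walks positions 2-3-1, expanding outward from the peak — single-peaked.
Faction 2 (peak Delta at position 2): ranking walks positions 2-1-3, expanding outward from the peak — single-peaked.
Faction 3 (peak Epsilon at position 3): ranking walks positions 3-2-1, expanding outward from the peak — single-peaked.
Every ranking is single-peaked on this axis.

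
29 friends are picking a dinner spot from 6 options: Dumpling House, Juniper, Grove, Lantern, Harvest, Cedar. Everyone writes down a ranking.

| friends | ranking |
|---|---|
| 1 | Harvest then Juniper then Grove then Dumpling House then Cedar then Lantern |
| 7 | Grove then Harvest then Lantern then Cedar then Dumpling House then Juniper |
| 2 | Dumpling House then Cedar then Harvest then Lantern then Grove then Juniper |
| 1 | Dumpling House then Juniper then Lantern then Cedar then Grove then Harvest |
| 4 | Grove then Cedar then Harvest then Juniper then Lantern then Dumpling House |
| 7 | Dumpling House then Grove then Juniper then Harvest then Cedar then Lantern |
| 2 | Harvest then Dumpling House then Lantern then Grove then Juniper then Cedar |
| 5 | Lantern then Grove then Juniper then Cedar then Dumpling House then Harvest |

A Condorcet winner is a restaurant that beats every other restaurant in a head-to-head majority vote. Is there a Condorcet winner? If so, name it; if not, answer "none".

Grove

Head-to-head results (29 friends):
Dumpling House vs Juniper: Dumpling House, 19–10.
Dumpling House vs Grove: Grove, 17–12.
Dumpling House vs Lantern: Lantern wins 16–13.
Dumpling House–Harvest: Dumpling House 15–14.
Dumpling House vs Cedar: Cedar, 16–13.
Juniper vs Grove: Grove, 27–2.
Juniper vs Lantern: Lantern wins 16–13.
Juniper vs Harvest: Harvest wins 16–13.
Juniper vs Cedar: Juniper wins 16–13.
Grove–Lantern: Grove 19–10.
Grove–Harvest: Grove 24–5.
Grove–Cedar: Grove 26–3.
Lantern–Harvest: Harvest 23–6.
Lantern vs Cedar: Lantern, 15–14.
Harvest–Cedar: Harvest 17–12.
Grove wins every pairwise contest, so Grove is the Condorcet winner.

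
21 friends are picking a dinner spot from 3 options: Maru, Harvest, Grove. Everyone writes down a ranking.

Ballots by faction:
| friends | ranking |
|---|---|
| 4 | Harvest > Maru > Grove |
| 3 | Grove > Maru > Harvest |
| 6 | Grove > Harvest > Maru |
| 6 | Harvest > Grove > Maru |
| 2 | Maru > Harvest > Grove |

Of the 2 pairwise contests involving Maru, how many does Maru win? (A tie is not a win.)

0

Maru against each rival (21 friends):
Maru vs Harvest: 5 to 16, Harvest.
Maru–Grove: Grove 15–6.
Maru beats no one; loses to Harvest, Grove — 0 pairwise wins.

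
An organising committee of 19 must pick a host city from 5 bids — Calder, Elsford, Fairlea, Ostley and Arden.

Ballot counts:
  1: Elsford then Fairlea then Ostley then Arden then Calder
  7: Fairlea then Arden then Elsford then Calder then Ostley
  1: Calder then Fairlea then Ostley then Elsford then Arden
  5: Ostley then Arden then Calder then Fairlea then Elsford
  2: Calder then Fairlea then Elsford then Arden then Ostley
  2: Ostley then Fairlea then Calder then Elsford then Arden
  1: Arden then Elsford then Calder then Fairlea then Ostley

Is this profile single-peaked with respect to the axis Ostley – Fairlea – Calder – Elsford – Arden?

Axis positions: Ostley=1, Fairlea=2, Calder=3, Elsford=4, Arden=5.
Group 1: ranking walks positions 4-2-1-5-3; Fairlea is ranked above Calder even though Calder lies between Fairlea and the peak Elsford on the axis — preferences dip and rise again. Not single-peaked.
Group 2: ranking walks positions 2-5-4-3-1; Arden is ranked above Calder even though Calder lies between Arden and the peak Fairlea on the axis — preferences dip and rise again. Not single-peaked.
Group 3 (peak Calder at position 3): ranking walks positions 3-2-1-4-5, expanding outward from the peak — single-peaked.
Group 4: ranking walks positions 1-5-3-2-4; Arden is ranked above Fairlea even though Fairlea lies between Arden and the peak Ostley on the axis — preferences dip and rise again. Not single-peaked.
Group 5 (peak Calder at position 3): ranking walks positions 3-2-4-5-1, expanding outward from the peak — single-peaked.
Group 6 (peak Ostley at position 1): ranking walks positions 1-2-3-4-5, expanding outward from the peak — single-peaked.
Group 7 (peak Arden at position 5): ranking walks positions 5-4-3-2-1, expanding outward from the peak — single-peaked.
Group 1 violates single-peakedness, so the profile is not single-peaked on this axis.

no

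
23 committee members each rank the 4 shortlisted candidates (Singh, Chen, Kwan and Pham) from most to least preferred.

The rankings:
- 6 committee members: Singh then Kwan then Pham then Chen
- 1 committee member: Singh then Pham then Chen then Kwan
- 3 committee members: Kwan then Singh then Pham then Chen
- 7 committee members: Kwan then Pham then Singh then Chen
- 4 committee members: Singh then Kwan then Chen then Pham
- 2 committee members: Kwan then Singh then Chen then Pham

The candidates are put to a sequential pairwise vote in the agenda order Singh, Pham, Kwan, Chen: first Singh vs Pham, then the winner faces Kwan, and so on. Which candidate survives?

Round 1: Singh vs Pham — 16–7, Singh advances.
Round 2: Singh vs Kwan — 11–12, Kwan advances.
Round 3: Kwan vs Chen — 22–1, Kwan advances.
Kwan survives the agenda.

Kwan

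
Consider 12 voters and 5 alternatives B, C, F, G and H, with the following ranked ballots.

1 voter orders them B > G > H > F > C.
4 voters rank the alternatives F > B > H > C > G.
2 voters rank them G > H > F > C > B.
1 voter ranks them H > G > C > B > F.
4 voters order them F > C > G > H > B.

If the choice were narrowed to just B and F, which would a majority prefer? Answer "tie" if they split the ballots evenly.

F

Ballots ranking B above F: 1 + 1 = 2.
Ballots ranking F above B: 12 − 2 = 10.
F wins the head-to-head 10–2.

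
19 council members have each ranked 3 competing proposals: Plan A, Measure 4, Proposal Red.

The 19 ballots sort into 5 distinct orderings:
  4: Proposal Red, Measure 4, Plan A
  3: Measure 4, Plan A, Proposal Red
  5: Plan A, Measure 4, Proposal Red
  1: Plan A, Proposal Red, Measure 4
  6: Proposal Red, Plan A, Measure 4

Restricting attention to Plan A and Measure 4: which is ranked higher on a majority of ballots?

Ballots ranking Plan A above Measure 4: 5 + 1 + 6 = 12.
Ballots ranking Measure 4 above Plan A: 19 − 12 = 7.
Plan A wins the head-to-head 12–7.

Plan A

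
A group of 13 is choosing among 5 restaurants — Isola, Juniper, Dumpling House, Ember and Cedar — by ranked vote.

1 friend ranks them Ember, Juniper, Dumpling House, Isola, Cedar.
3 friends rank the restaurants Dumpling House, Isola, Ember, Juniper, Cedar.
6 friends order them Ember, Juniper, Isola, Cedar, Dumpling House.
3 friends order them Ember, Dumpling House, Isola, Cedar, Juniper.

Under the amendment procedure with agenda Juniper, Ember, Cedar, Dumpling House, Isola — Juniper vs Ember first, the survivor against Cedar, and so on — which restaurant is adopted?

Ember

Round 1: Juniper vs Ember — 0–13, Ember advances.
Round 2: Ember vs Cedar — 13–0, Ember advances.
Round 3: Ember vs Dumpling House — 10–3, Ember advances.
Round 4: Ember vs Isola — 10–3, Ember advances.
The agenda winner is Ember.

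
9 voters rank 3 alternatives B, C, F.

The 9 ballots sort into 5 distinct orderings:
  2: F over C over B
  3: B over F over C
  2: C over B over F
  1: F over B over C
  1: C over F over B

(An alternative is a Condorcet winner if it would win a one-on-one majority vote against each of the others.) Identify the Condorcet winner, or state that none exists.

none

Pairwise majorities:
B vs C: B is ranked higher on 3+1 = 4 ballots, C on 5. C wins 5–4.
B vs F: B preferred on 3+2 = 5 ballots; B wins 5–4.
C vs F: F wins 6–3.
Every alternative loses at least once (B loses to C; C loses to F; F loses to B). The majority relation contains the cycle B beats F beats C beats B, so there is no Condorcet winner.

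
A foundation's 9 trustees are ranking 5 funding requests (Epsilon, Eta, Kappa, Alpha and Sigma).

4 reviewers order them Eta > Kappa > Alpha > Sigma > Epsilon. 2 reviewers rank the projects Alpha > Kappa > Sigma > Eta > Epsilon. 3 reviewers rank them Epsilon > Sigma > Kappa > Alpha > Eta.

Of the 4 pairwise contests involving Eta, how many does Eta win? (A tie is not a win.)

1

Eta against each rival (9 reviewers):
Eta vs Epsilon: Eta is ranked higher on 4+2 = 6 ballots, Epsilon on 3. Eta wins 6–3.
Eta vs Kappa: Eta preferred on 4 ballots; Kappa wins 5–4.
Eta vs Alpha: 4 for Eta, 5 for Alpha — Alpha by 5–4.
Eta vs Sigma: Eta preferred on 4 ballots; Sigma wins 5–4.
Eta beats Epsilon; loses to Kappa, Alpha, Sigma — 1 pairwise win.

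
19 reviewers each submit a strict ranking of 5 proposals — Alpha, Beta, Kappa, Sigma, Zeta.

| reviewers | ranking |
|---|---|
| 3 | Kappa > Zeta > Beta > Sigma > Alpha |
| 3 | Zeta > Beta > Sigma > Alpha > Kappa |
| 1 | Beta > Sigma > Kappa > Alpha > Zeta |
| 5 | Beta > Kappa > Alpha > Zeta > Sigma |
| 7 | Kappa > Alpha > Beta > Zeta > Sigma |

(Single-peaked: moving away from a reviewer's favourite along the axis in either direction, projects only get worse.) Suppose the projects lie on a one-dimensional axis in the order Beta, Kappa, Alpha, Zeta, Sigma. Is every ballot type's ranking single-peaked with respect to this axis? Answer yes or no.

no

Axis positions: Beta=1, Kappa=2, Alpha=3, Zeta=4, Sigma=5.
Ballot type 1: ranking walks positions 2-4-1-5-3; Zeta is ranked above Alpha even though Alpha lies between Zeta and the peak Kappa on the axis — preferences dip and rise again. Not single-peaked.
Ballot type 2: ranking walks positions 4-1-5-3-2; Beta is ranked above Alpha even though Alpha lies between Beta and the peak Zeta on the axis — preferences dip and rise again. Not single-peaked.
Ballot type 3: ranking walks positions 1-5-2-3-4; Sigma is ranked above Kappa even though Kappa lies between Sigma and the peak Beta on the axis — preferences dip and rise again. Not single-peaked.
Ballot type 4 (peak Beta at position 1): ranking walks positions 1-2-3-4-5, expanding outward from the peak — single-peaked.
Ballot type 5 (peak Kappa at position 2): ranking walks positions 2-3-1-4-5, expanding outward from the peak — single-peaked.
Ballot type 1 violates single-peakedness, so the profile is not single-peaked on this axis.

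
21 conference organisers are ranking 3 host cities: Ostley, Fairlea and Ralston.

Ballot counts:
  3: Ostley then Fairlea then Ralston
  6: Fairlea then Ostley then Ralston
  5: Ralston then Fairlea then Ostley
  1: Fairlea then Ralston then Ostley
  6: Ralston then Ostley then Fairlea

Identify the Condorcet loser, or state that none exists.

Head-to-head results (21 organisers):
Ostley vs Fairlea: Fairlea wins 12–9.
Ostley vs Ralston: 3+6 = 9 for Ostley, 12 for Ralston — Ralston by 12–9.
Fairlea vs Ralston: 10 to 11, Ralston.
Only Ostley has no wins; Ostley is the Condorcet loser.

Ostley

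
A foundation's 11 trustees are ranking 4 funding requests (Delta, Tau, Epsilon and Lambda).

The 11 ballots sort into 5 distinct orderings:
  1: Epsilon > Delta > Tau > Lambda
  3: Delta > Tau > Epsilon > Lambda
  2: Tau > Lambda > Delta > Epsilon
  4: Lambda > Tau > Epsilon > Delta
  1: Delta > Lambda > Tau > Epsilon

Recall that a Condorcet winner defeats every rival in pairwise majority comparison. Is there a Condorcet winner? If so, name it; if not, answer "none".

Head-to-head results (11 reviewers):
Delta vs Tau: Delta is ranked higher on 1+3+1 = 5 ballots, Tau on 6. Tau wins 6–5.
Delta vs Epsilon: Delta preferred on 3+2+1 = 6 ballots; Delta wins 6–5.
Delta vs Lambda: Delta preferred on 1+3+1 = 5 ballots; Lambda wins 6–5.
Tau vs Epsilon: 10 to 1, Tau.
Tau vs Lambda: 1+3+2 = 6 for Tau, 5 for Lambda — Tau by 6–5.
Epsilon vs Lambda: 4 to 7, Lambda.
Only Tau has no losses; Tau is the Condorcet winner.

Tau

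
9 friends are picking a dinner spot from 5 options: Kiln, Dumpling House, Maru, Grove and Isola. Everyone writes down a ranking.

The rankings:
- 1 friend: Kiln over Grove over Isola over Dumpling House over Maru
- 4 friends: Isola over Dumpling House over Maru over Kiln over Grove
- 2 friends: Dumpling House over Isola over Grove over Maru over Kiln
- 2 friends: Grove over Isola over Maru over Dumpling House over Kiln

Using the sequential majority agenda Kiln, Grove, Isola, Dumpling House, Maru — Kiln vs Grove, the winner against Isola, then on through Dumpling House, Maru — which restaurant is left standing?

Round 1: Kiln vs Grove — 5–4, Kiln advances.
Round 2: Kiln vs Isola — 1–8, Isola advances.
Round 3: Isola vs Dumpling House — 7–2, Isola advances.
Round 4: Isola vs Maru — 9–0, Isola advances.
Isola survives the agenda.

Isola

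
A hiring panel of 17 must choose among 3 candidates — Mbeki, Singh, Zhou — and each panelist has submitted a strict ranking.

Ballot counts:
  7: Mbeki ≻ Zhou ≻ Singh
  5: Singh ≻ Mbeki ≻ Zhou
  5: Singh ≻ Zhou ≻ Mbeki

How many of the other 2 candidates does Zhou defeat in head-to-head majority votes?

0

Zhou against each rival (17 committee members):
Zhou vs Mbeki: Mbeki wins 12–5.
Zhou vs Singh: 7 for Zhou, 10 for Singh — Singh by 10–7.
Zhou beats no one; loses to Mbeki, Singh — 0 pairwise wins.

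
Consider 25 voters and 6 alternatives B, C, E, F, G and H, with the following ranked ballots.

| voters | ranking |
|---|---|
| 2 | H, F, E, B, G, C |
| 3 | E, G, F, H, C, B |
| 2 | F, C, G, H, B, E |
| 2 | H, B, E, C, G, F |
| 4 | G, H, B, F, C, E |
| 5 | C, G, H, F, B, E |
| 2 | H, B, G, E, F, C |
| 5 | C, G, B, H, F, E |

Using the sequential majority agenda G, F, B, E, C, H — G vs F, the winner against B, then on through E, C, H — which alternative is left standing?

H

Round 1: G vs F — 21–4, G advances.
Round 2: G vs B — 19–6, G advances.
Round 3: G vs E — 18–7, G advances.
Round 4: G vs C — 11–14, C advances.
Round 5: C vs H — 12–13, H advances.
The agenda winner is H.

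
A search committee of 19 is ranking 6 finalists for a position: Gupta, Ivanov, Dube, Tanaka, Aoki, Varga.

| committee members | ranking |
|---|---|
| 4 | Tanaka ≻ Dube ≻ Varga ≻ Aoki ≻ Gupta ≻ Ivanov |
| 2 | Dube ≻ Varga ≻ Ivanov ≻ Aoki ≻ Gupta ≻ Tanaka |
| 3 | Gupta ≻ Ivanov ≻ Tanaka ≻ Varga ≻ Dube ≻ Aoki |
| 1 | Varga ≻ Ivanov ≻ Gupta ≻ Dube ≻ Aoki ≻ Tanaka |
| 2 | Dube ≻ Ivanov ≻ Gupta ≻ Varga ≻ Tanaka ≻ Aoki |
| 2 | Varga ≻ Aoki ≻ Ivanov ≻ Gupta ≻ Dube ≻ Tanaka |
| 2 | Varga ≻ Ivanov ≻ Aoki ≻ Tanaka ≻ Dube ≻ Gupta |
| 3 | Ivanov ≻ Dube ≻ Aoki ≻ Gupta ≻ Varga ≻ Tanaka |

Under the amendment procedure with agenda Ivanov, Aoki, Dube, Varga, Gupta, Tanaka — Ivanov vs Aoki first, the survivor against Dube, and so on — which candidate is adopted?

Varga

Round 1: Ivanov vs Aoki — 13–6, Ivanov advances.
Round 2: Ivanov vs Dube — 11–8, Ivanov advances.
Round 3: Ivanov vs Varga — 8–11, Varga advances.
Round 4: Varga vs Gupta — 11–8, Varga advances.
Round 5: Varga vs Tanaka — 12–7, Varga advances.
The agenda winner is Varga.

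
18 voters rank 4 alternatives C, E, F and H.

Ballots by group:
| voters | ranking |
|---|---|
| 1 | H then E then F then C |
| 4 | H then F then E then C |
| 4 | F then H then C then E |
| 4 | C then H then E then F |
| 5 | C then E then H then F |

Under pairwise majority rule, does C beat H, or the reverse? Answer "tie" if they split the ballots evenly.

tie

Ballots ranking C above H: 4 + 5 = 9.
Ballots ranking H above C: 18 − 9 = 9.
9–9: the pair ties.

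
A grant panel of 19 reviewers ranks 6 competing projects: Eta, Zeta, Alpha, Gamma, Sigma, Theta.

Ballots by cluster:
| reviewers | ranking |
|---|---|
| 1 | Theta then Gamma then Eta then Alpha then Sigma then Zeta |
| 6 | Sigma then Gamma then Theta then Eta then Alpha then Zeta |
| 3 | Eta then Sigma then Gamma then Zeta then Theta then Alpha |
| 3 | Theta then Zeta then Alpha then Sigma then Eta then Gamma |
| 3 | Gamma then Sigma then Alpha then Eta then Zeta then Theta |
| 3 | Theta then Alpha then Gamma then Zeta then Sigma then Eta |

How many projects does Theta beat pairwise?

Theta against each rival (19 reviewers):
Theta–Eta: Theta 13–6.
Theta vs Zeta: 13 to 6, Theta.
Theta vs Alpha: Theta, 16–3.
Theta vs Gamma: Gamma wins 12–7.
Theta vs Sigma: 1+3+3 = 7 for Theta, 12 for Sigma — Sigma by 12–7.
Theta beats Eta, Zeta, Alpha; loses to Gamma, Sigma — 3 pairwise wins.

3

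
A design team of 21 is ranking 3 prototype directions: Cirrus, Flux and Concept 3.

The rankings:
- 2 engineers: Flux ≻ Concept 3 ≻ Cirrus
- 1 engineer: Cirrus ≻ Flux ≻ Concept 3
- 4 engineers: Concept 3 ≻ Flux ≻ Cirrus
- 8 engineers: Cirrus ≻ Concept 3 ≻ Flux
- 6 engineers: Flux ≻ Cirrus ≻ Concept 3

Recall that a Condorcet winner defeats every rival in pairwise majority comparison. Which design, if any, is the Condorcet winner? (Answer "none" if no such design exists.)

none

Head-to-head results (21 engineers):
Cirrus–Flux: Flux 12–9.
Cirrus vs Concept 3: Cirrus, 15–6.
Flux vs Concept 3: Flux preferred on 2+1+6 = 9 ballots; Concept 3 wins 12–9.
Each design drops at least one matchup (Cirrus loses to Flux; Flux loses to Concept 3; Concept 3 loses to Cirrus); the cycle Cirrus > Concept 3 > Flux > Cirrus rules out a Condorcet winner.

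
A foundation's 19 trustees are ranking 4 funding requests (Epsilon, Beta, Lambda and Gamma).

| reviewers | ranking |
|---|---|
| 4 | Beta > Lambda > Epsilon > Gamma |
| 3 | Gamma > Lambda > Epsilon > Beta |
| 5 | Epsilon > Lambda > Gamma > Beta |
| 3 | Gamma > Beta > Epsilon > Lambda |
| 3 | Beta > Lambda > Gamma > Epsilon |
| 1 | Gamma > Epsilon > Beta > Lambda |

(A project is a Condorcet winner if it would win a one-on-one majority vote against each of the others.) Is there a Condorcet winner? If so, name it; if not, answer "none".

none

Head-to-head results (19 reviewers):
Epsilon vs Beta: Epsilon is ranked higher on 3+5+1 = 9 ballots, Beta on 10. Beta wins 10–9.
Epsilon vs Lambda: 5+3+1 = 9 for Epsilon, 10 for Lambda — Lambda by 10–9.
Epsilon vs Gamma: 9 to 10, Gamma.
Beta vs Lambda: Beta, 11–8.
Beta–Gamma: Gamma 12–7.
Lambda–Gamma: Lambda 12–7.
Every project loses at least once (Epsilon loses to Beta; Beta loses to Gamma; Lambda loses to Beta; Gamma loses to Lambda). The majority relation contains the cycle Beta beats Lambda beats Gamma beats Beta, so there is no Condorcet winner.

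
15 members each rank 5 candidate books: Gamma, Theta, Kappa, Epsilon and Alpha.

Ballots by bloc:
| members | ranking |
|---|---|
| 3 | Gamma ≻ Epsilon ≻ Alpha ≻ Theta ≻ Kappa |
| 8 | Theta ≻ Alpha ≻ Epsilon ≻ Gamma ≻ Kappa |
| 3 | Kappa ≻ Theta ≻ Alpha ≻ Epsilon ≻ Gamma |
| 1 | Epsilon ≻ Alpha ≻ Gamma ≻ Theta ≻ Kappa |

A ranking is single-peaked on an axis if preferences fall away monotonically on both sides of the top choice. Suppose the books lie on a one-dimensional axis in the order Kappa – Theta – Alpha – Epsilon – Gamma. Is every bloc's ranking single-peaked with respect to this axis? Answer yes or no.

yes

Axis positions: Kappa=1, Theta=2, Alpha=3, Epsilon=4, Gamma=5.
Bloc 1 (peak Gamma at position 5): ranking walks positions 5-4-3-2-1, expanding outward from the peak — single-peaked.
Bloc 2 (peak Theta at position 2): ranking walks positions 2-3-4-5-1, expanding outward from the peak — single-peaked.
Bloc 3 (peak Kappa at position 1): ranking walks positions 1-2-3-4-5, expanding outward from the peak — single-peaked.
Bloc 4 (peak Epsilon at position 4): ranking walks positions 4-3-5-2-1, expanding outward from the peak — single-peaked.
Every ranking is single-peaked on this axis.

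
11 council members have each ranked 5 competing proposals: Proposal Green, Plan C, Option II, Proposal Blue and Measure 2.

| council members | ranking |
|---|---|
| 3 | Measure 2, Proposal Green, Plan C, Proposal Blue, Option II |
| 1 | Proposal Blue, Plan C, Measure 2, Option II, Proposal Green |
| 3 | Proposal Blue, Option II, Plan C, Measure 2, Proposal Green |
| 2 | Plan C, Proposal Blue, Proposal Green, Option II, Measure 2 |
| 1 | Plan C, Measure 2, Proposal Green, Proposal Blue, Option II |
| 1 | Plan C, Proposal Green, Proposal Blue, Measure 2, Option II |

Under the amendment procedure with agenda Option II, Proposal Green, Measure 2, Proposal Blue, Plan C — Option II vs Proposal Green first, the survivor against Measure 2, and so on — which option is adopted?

Round 1: Option II vs Proposal Green — 4–7, Proposal Green advances.
Round 2: Proposal Green vs Measure 2 — 3–8, Measure 2 advances.
Round 3: Measure 2 vs Proposal Blue — 4–7, Proposal Blue advances.
Round 4: Proposal Blue vs Plan C — 4–7, Plan C advances.
The agenda winner is Plan C.

Plan C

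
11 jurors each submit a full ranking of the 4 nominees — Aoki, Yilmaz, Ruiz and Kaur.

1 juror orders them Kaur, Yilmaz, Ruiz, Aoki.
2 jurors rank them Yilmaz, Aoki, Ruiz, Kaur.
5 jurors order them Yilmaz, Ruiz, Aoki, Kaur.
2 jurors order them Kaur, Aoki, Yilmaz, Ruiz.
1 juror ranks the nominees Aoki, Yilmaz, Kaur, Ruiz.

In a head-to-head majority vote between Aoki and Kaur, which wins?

Ballots ranking Aoki above Kaur: 2 + 5 + 1 = 8.
Ballots ranking Kaur above Aoki: 11 − 8 = 3.
Aoki wins the head-to-head 8–3.

Aoki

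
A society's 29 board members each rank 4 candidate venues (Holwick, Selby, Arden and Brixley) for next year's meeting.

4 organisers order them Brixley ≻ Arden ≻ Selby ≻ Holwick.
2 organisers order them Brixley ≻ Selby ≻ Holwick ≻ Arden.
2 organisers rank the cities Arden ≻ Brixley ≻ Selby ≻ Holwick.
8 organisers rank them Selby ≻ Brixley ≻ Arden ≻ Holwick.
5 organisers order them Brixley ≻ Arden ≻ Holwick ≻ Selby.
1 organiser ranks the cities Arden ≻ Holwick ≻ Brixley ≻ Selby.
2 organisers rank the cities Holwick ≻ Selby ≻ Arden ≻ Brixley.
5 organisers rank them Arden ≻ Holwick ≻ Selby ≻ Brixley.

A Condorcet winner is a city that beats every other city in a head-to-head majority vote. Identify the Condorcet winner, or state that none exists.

none

Head-to-head results (29 organisers):
Holwick vs Selby: Holwick is ranked higher on 5+1+2+5 = 13 ballots, Selby on 16. Selby wins 16–13.
Holwick vs Arden: 2+2 = 4 for Holwick, 25 for Arden — Arden by 25–4.
Holwick vs Brixley: 8 to 21, Brixley.
Selby vs Arden: 12 to 17, Arden.
Selby vs Brixley: Selby preferred on 8+2+5 = 15 ballots; Selby wins 15–14.
Arden vs Brixley: 2+1+2+5 = 10 for Arden, 19 for Brixley — Brixley by 19–10.
No city is unbeaten: Holwick loses to Selby; Selby loses to Arden; Arden loses to Brixley; Brixley loses to Selby. In particular Selby beats Brixley beats Arden beats Selby is a majority cycle — no Condorcet winner exists.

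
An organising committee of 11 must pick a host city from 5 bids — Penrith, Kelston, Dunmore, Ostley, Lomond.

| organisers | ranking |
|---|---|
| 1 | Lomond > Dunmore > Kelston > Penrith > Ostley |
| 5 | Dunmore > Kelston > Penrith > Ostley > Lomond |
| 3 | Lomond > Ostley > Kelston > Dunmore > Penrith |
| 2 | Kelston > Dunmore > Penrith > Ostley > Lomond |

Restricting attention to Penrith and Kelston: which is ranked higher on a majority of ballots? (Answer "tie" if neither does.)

No ballot ranks Penrith above Kelston: 0.
Ballots ranking Kelston above Penrith: 11 − 0 = 11.
Kelston wins the head-to-head 11–0.

Kelston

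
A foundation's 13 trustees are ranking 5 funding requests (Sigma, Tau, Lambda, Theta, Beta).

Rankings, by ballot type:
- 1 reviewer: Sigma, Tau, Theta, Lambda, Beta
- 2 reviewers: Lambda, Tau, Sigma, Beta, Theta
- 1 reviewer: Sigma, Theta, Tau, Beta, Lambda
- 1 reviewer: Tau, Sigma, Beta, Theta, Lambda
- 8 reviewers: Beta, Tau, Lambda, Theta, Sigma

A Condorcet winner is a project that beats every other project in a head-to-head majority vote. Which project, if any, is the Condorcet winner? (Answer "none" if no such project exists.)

Check each pair by majority over 13 ballots:
Sigma vs Tau: Sigma preferred on 1+1 = 2 ballots; Tau wins 11–2.
Sigma vs Lambda: Sigma is ranked higher on 1+1+1 = 3 ballots, Lambda on 10. Lambda wins 10–3.
Sigma vs Theta: Sigma is ranked higher on 1+2+1+1 = 5 ballots, Theta on 8. Theta wins 8–5.
Sigma vs Beta: 1+2+1+1 = 5 for Sigma, 8 for Beta — Beta by 8–5.
Tau vs Lambda: 1+1+1+8 = 11 for Tau, 2 for Lambda — Tau by 11–2.
Tau vs Theta: 1+2+1+8 = 12 for Tau, 1 for Theta — Tau by 12–1.
Tau vs Beta: 5 to 8, Beta.
Lambda vs Theta: Lambda is ranked higher on 2+8 = 10 ballots, Theta on 3. Lambda wins 10–3.
Lambda vs Beta: Lambda is ranked higher on 1+2 = 3 ballots, Beta on 10. Beta wins 10–3.
Theta vs Beta: Theta is ranked higher on 1+1 = 2 ballots, Beta on 11. Beta wins 11–2.
Beta beats each of Sigma, Tau, Lambda, Theta — Beta is the Condorcet winner.

Beta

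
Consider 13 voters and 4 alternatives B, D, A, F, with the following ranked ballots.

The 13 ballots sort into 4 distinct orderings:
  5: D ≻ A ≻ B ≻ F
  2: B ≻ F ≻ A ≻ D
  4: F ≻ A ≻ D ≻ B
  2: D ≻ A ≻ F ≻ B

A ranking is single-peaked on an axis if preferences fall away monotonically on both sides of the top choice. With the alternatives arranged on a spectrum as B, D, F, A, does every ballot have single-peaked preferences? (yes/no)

no

Axis positions: B=1, D=2, F=3, A=4.
Group 1: ranking walks positions 2-4-1-3; A is ranked above F even though F lies between A and the peak D on the axis — preferences dip and rise again. Not single-peaked.
Group 2: ranking walks positions 1-3-4-2; F is ranked above D even though D lies between F and the peak B on the axis — preferences dip and rise again. Not single-peaked.
Group 3 (peak F at position 3): ranking walks positions 3-4-2-1, expanding outward from the peak — single-peaked.
Group 4: ranking walks positions 2-4-3-1; A is ranked above F even though F lies between A and the peak D on the axis — preferences dip and rise again. Not single-peaked.
Group 1 violates single-peakedness, so the profile is not single-peaked on this axis.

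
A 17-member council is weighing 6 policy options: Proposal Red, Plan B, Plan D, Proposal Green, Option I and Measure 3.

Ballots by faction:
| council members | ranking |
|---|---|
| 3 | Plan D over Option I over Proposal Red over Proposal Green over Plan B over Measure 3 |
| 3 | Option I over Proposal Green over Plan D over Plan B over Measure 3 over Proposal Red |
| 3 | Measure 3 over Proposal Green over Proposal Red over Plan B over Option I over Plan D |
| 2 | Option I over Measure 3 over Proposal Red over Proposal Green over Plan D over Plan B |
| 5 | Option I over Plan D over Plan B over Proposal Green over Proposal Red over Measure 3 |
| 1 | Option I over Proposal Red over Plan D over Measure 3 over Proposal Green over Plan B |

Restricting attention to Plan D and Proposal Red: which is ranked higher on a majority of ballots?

Plan D

Ballots ranking Plan D above Proposal Red: 3 + 3 + 5 = 11.
Ballots ranking Proposal Red above Plan D: 17 − 11 = 6.
Plan D wins the head-to-head 11–6.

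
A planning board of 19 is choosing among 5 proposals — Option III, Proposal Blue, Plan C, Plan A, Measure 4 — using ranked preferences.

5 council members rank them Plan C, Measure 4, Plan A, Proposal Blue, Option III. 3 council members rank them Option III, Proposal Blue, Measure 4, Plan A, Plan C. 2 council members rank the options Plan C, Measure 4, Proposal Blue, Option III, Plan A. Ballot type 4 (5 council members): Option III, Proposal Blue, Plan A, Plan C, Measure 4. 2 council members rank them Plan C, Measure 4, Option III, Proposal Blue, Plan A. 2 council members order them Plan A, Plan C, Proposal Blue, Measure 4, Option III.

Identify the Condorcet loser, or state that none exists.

Pairwise majorities:
Option III–Proposal Blue: Option III 10–9.
Option III vs Plan C: Option III preferred on 3+5 = 8 ballots; Plan C wins 11–8.
Option III vs Plan A: Option III, 12–7.
Option III–Measure 4: Measure 4 11–8.
Proposal Blue vs Plan C: Plan C wins 11–8.
Proposal Blue–Plan A: Proposal Blue 12–7.
Proposal Blue vs Measure 4: 10 to 9, Proposal Blue.
Plan C vs Plan A: Plan A, 10–9.
Plan C vs Measure 4: 5+2+5+2+2 = 16 for Plan C, 3 for Measure 4 — Plan C by 16–3.
Plan A vs Measure 4: Measure 4 wins 12–7.
No option is winless: Option III beats Proposal Blue; Proposal Blue beats Plan A; Plan C beats Option III; Plan A beats Plan C; Measure 4 beats Option III. There is no Condorcet loser.

none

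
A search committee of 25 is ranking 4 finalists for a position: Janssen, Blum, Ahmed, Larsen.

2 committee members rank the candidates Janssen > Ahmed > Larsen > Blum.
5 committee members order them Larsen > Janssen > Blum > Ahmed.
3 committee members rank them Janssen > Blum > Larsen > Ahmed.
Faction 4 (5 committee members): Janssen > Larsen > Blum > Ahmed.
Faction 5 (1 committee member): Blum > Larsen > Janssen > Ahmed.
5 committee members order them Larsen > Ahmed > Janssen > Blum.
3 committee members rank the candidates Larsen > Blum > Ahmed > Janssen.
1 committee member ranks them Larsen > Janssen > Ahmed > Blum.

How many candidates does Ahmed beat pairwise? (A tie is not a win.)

Ahmed against each rival (25 committee members):
Ahmed vs Janssen: Ahmed preferred on 5+3 = 8 ballots; Janssen wins 17–8.
Ahmed vs Blum: Blum wins 17–8.
Ahmed–Larsen: Larsen 23–2.
Ahmed beats no one; loses to Janssen, Blum, Larsen — 0 pairwise wins.

0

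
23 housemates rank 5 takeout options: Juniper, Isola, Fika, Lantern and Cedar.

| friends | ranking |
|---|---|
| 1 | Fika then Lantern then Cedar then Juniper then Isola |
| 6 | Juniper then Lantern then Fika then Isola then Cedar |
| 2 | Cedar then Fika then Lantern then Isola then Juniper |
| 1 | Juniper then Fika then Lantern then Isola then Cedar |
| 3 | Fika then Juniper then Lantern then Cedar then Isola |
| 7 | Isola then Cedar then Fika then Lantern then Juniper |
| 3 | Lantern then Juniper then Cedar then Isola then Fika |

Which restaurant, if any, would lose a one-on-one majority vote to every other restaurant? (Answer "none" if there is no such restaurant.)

Pairwise majorities:
Juniper vs Isola: 1+6+1+3+3 = 14 for Juniper, 9 for Isola — Juniper by 14–9.
Juniper vs Fika: Fika wins 13–10.
Juniper vs Lantern: Lantern wins 13–10.
Juniper vs Cedar: Juniper wins 13–10.
Isola vs Fika: Isola preferred on 7+3 = 10 ballots; Fika wins 13–10.
Isola vs Lantern: Isola is ranked higher on 7 ballots, Lantern on 16. Lantern wins 16–7.
Isola–Cedar: Isola 14–9.
Fika vs Lantern: 14 to 9, Fika.
Fika vs Cedar: 11 to 12, Cedar.
Lantern vs Cedar: 14 to 9, Lantern.
No restaurant is winless: Juniper beats Isola; Isola beats Cedar; Fika beats Juniper; Lantern beats Juniper; Cedar beats Fika. There is no Condorcet loser.

none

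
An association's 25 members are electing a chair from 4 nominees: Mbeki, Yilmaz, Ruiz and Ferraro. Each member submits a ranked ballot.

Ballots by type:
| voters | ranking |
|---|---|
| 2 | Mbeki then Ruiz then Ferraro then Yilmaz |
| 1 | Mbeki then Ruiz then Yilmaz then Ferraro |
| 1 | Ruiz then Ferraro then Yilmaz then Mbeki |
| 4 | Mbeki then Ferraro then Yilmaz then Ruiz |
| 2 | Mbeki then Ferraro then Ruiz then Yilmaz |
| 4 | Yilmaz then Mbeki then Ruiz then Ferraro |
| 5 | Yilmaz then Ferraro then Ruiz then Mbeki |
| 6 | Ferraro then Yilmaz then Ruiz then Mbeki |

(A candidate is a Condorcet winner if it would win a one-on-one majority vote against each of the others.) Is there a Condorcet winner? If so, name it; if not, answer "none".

none

Head-to-head results (25 voters):
Mbeki vs Yilmaz: Yilmaz wins 16–9.
Mbeki vs Ruiz: Mbeki, 13–12.
Mbeki vs Ferraro: Mbeki, 13–12.
Yilmaz vs Ruiz: Yilmaz wins 19–6.
Yilmaz vs Ferraro: Ferraro, 15–10.
Ruiz vs Ferraro: Ferraro, 17–8.
Every candidate loses at least once (Mbeki loses to Yilmaz; Yilmaz loses to Ferraro; Ruiz loses to Mbeki; Ferraro loses to Mbeki). The majority relation contains the cycle Mbeki → Ferraro → Yilmaz → Mbeki, so there is no Condorcet winner.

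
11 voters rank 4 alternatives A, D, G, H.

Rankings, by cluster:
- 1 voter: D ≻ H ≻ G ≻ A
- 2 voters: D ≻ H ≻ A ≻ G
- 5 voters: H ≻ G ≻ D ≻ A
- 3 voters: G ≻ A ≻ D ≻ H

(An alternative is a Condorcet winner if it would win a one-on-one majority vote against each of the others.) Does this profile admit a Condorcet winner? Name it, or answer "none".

none

Pairwise majorities:
A vs D: 3 to 8, D.
A vs G: 2 to 9, G.
A vs H: 3 for A, 8 for H — H by 8–3.
D vs G: D is ranked higher on 1+2 = 3 ballots, G on 8. G wins 8–3.
D vs H: D preferred on 1+2+3 = 6 ballots; D wins 6–5.
G vs H: G is ranked higher on 3 ballots, H on 8. H wins 8–3.
No alternative is unbeaten: A loses to D; D loses to G; G loses to H; H loses to D. In particular D → H → G → D is a majority cycle — no Condorcet winner exists.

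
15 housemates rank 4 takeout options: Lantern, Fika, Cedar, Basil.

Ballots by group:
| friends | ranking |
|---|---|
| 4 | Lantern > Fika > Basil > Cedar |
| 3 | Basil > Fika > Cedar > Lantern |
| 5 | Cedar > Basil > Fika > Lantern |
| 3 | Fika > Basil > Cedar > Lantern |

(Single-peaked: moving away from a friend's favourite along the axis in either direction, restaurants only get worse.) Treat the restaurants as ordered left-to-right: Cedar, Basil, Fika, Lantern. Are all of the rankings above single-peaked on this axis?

yes

Axis positions: Cedar=1, Basil=2, Fika=3, Lantern=4.
Group 1 (peak Lantern at position 4): ranking walks positions 4-3-2-1, expanding outward from the peak — single-peaked.
Group 2 (peak Basil at position 2): ranking walks positions 2-3-1-4, expanding outward from the peak — single-peaked.
Group 3 (peak Cedar at position 1): ranking walks positions 1-2-3-4, expanding outward from the peak — single-peaked.
Group 4 (peak Fika at position 3): ranking walks positions 3-2-1-4, expanding outward from the peak — single-peaked.
Every ranking is single-peaked on this axis.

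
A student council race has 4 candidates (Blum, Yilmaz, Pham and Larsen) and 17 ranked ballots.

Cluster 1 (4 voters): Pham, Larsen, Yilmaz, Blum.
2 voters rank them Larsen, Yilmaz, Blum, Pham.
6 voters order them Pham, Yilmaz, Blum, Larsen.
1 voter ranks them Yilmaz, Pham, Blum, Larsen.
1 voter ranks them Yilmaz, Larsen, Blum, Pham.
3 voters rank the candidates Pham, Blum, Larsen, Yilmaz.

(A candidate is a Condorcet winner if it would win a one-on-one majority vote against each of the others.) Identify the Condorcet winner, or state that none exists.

Pham

Head-to-head results (17 voters):
Blum vs Yilmaz: Blum is ranked higher on 3 ballots, Yilmaz on 14. Yilmaz wins 14–3.
Blum vs Pham: Blum is ranked higher on 2+1 = 3 ballots, Pham on 14. Pham wins 14–3.
Blum vs Larsen: Blum preferred on 6+1+3 = 10 ballots; Blum wins 10–7.
Yilmaz vs Pham: 4 to 13, Pham.
Yilmaz vs Larsen: Yilmaz preferred on 6+1+1 = 8 ballots; Larsen wins 9–8.
Pham vs Larsen: 4+6+1+3 = 14 for Pham, 3 for Larsen — Pham by 14–3.
Pham wins every pairwise contest, so Pham is the Condorcet winner.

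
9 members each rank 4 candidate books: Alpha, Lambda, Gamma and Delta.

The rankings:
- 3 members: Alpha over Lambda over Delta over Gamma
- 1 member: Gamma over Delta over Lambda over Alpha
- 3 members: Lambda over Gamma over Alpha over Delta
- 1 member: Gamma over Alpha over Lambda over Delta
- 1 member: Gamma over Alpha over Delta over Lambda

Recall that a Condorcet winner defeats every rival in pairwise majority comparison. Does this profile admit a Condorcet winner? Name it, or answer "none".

Head-to-head results (9 members):
Alpha–Lambda: Alpha 5–4.
Alpha vs Gamma: Gamma wins 6–3.
Alpha–Delta: Alpha 8–1.
Lambda vs Gamma: Lambda wins 6–3.
Lambda–Delta: Lambda 7–2.
Gamma vs Delta: Gamma, 6–3.
Each book drops at least one matchup (Alpha loses to Gamma; Lambda loses to Alpha; Gamma loses to Lambda; Delta loses to Alpha); the cycle Alpha → Lambda → Gamma → Alpha rules out a Condorcet winner.

none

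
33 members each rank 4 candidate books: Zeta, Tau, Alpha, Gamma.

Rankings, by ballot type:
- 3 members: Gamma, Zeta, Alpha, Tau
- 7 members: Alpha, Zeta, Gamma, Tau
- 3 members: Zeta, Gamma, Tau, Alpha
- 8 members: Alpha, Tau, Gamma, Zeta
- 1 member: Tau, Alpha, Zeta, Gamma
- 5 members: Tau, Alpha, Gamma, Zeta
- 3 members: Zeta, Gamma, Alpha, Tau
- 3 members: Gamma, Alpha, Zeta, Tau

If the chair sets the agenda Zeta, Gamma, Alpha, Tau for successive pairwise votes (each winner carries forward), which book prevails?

Round 1: Zeta vs Gamma — 14–19, Gamma advances.
Round 2: Gamma vs Alpha — 12–21, Alpha advances.
Round 3: Alpha vs Tau — 24–9, Alpha advances.
The agenda winner is Alpha.

Alpha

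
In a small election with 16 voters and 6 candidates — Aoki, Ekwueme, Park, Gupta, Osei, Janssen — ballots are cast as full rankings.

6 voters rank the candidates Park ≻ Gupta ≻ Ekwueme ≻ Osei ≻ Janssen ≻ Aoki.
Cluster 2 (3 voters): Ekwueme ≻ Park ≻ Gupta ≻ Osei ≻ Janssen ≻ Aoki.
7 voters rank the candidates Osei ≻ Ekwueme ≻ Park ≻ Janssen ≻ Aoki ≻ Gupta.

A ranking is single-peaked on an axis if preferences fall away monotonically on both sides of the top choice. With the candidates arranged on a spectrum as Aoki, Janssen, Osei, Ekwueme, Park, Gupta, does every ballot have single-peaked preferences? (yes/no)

yes

Axis positions: Aoki=1, Janssen=2, Osei=3, Ekwueme=4, Park=5, Gupta=6.
Cluster 1 (peak Park at position 5): ranking walks positions 5-6-4-3-2-1, expanding outward from the peak — single-peaked.
Cluster 2 (peak Ekwueme at position 4): ranking walks positions 4-5-6-3-2-1, expanding outward from the peak — single-peaked.
Cluster 3 (peak Osei at position 3): ranking walks positions 3-4-5-2-1-6, expanding outward from the peak — single-peaked.
Every ranking is single-peaked on this axis.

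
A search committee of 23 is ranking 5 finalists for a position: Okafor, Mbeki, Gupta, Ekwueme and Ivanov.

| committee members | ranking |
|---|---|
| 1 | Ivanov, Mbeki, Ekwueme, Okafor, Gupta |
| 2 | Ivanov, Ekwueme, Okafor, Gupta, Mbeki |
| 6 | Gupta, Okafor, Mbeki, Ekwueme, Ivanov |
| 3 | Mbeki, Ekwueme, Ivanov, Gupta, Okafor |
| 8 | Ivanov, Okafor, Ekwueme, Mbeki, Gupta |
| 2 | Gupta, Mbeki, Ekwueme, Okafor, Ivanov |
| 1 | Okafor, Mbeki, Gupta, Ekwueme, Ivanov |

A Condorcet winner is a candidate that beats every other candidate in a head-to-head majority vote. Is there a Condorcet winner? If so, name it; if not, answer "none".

none

Head-to-head results (23 committee members):
Okafor vs Mbeki: 2+6+8+1 = 17 for Okafor, 6 for Mbeki — Okafor by 17–6.
Okafor vs Gupta: 1+2+8+1 = 12 for Okafor, 11 for Gupta — Okafor by 12–11.
Okafor vs Ekwueme: Okafor preferred on 6+8+1 = 15 ballots; Okafor wins 15–8.
Okafor vs Ivanov: 9 to 14, Ivanov.
Mbeki vs Gupta: Mbeki preferred on 1+3+8+1 = 13 ballots; Mbeki wins 13–10.
Mbeki vs Ekwueme: 13 to 10, Mbeki.
Mbeki vs Ivanov: Mbeki is ranked higher on 6+3+2+1 = 12 ballots, Ivanov on 11. Mbeki wins 12–11.
Gupta vs Ekwueme: Gupta is ranked higher on 6+2+1 = 9 ballots, Ekwueme on 14. Ekwueme wins 14–9.
Gupta vs Ivanov: Gupta is ranked higher on 6+2+1 = 9 ballots, Ivanov on 14. Ivanov wins 14–9.
Ekwueme vs Ivanov: 12 to 11, Ekwueme.
Every candidate loses at least once (Okafor loses to Ivanov; Mbeki loses to Okafor; Gupta loses to Okafor; Ekwueme loses to Okafor; Ivanov loses to Mbeki). The majority relation contains the cycle Okafor > Mbeki > Ivanov > Okafor, so there is no Condorcet winner.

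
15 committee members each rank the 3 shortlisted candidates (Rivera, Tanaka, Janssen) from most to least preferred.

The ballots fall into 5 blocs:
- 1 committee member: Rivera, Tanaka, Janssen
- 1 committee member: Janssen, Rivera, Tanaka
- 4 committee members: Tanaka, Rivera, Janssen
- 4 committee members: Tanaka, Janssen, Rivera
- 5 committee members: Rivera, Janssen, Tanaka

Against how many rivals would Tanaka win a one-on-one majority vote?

2

Tanaka against each rival (15 committee members):
Tanaka vs Rivera: Tanaka, 8–7.
Tanaka vs Janssen: Tanaka, 9–6.
Tanaka beats Rivera, Janssen — 2 pairwise wins.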